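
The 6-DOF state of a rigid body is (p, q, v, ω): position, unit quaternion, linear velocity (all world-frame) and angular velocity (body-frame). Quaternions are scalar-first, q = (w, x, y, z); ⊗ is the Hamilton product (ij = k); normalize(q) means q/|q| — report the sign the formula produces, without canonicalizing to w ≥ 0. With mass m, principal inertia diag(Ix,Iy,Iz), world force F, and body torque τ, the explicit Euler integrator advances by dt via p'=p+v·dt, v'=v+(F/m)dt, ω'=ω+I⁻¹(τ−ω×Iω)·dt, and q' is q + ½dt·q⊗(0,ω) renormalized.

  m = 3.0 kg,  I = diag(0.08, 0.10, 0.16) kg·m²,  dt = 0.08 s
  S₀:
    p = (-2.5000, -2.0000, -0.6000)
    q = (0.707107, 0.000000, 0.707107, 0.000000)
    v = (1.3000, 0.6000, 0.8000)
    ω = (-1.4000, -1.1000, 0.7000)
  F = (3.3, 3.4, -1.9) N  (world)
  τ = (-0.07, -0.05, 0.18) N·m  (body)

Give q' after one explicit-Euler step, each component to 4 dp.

q' = (0.7361, -0.0197, 0.6740, 0.0592)

Hamilton product q⊗(0,ω) = (0.7778177, -0.4949749, -0.7778177, 1.4849247)
q' = normalize(q + ½dt·q⊗(0,ω)) = (0.7361, -0.0197, 0.6740, 0.0592)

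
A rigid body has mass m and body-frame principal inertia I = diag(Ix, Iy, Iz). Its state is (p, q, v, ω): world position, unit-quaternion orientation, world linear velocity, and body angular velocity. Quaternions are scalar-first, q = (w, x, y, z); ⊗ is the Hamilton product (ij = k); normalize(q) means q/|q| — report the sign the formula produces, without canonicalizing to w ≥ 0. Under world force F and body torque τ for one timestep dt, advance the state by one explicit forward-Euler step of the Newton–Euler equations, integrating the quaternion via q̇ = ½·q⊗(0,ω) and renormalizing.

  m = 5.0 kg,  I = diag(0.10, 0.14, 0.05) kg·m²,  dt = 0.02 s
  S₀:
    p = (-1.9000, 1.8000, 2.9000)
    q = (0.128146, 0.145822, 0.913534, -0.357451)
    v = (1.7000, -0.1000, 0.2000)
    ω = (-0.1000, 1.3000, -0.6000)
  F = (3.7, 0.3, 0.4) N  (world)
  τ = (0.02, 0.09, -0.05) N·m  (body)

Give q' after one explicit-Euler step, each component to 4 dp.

2q̇ = q⊗(0,ω) = (-1.3874826, -0.0962487, 0.2898281, 0.2040344)
q' = normalize(q + ½dt·q⊗(0,ω)) = (0.1143, 0.1448, 0.9163, -0.3554)

q' = (0.1143, 0.1448, 0.9163, -0.3554)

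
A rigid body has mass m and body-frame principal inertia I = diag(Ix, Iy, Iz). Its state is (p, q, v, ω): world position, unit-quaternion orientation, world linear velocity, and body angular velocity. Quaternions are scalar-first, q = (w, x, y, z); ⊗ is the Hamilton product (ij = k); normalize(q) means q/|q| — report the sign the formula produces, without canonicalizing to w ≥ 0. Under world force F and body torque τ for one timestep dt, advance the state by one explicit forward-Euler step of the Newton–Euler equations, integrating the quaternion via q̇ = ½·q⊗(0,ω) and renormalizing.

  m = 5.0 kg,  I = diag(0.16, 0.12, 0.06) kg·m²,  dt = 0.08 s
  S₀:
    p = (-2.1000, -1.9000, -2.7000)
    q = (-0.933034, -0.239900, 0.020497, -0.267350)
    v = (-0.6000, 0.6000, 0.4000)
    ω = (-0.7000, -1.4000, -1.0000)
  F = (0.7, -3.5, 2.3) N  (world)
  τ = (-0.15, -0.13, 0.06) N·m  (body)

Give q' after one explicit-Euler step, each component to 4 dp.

q' = (-0.9467, -0.2289, 0.0704, -0.2154)

Hamilton product q⊗(0,ω) = (-0.4065842, 0.2583368, 1.2534926, 1.2832419)
q + ½dt·q⊗(0,ω), renormalized = (-0.9467, -0.2289, 0.0704, -0.2154)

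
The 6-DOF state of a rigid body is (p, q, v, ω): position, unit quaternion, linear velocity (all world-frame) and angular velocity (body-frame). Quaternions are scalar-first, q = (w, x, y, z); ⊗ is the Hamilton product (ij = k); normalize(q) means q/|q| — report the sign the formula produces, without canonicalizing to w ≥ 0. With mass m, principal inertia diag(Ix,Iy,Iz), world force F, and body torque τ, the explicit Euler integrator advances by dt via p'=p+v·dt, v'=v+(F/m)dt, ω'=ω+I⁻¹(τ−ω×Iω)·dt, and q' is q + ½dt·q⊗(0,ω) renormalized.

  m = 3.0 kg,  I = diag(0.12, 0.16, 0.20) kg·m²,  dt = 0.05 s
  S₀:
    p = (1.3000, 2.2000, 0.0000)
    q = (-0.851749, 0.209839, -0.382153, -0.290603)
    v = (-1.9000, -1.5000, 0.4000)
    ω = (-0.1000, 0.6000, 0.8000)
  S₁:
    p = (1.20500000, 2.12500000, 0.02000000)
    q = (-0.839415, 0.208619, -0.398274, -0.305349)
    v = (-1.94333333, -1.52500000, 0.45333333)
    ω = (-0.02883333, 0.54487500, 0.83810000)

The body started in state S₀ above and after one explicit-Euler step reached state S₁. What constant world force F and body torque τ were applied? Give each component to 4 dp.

F = (-2.6000, -1.5000, 3.2000)
τ = (0.1900, -0.1700, 0.1500)

rate change Δω = (0.07116667, -0.05512500, 0.03810000)
ω₀×(Iω₀) = (0.0192, 0.0064, -0.0024)
I·α + gyro = (0.1900, -0.1700, 0.1500)
velocity change Δv = (-0.04333333, -0.02500000, 0.05333333)
F = m·Δv/dt = (-2.6000, -1.5000, 3.2000)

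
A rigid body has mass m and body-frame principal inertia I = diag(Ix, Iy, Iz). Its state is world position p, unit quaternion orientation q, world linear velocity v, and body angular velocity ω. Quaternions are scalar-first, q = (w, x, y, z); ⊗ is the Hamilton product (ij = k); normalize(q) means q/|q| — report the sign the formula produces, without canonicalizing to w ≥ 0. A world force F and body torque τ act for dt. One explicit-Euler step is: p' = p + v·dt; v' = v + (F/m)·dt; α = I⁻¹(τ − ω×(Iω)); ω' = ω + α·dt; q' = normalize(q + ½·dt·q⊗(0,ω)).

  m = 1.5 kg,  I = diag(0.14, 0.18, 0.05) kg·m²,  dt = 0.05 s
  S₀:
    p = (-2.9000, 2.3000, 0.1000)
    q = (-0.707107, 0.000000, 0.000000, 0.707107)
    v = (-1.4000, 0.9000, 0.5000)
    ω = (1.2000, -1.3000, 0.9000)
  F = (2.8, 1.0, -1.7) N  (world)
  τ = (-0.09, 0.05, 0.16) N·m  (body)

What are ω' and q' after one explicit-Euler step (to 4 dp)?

angular accel α = (-1.7293, -0.2622, 4.4480)
ω + α·dt = (1.1135, -1.3131, 1.1224)
Hamilton product q⊗(0,ω) = (-0.6363963, 0.0707107, 1.7677675, -0.6363963)
q' = normalize(q + ½dt·q⊗(0,ω)) = (-0.7221, 0.0018, 0.0441, 0.6903)

ω' = (1.1135, -1.3131, 1.1224)
q' = (-0.7221, 0.0018, 0.0441, 0.6903)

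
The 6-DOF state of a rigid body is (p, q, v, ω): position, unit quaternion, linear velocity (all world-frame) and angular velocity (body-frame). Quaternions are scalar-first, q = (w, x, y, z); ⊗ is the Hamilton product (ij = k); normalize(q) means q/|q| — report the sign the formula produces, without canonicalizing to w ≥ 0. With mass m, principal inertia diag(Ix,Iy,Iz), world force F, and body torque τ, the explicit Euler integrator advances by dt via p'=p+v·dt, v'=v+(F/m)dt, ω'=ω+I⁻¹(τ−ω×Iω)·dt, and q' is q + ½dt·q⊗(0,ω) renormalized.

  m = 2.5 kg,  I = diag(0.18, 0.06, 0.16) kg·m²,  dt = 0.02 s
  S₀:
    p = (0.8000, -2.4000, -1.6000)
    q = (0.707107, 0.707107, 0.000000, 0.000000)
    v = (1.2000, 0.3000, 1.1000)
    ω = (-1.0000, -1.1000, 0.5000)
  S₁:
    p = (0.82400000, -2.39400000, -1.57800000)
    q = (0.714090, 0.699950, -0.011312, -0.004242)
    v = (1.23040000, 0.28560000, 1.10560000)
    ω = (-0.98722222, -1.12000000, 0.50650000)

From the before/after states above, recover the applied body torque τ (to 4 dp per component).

τ = (0.0600, -0.0700, -0.0800)

rate change Δω = (0.01277778, -0.02000000, 0.00650000)
ω₀×(Iω₀) = (-0.0550, -0.0100, -0.1320)
applied torque τ = (0.0600, -0.0700, -0.0800)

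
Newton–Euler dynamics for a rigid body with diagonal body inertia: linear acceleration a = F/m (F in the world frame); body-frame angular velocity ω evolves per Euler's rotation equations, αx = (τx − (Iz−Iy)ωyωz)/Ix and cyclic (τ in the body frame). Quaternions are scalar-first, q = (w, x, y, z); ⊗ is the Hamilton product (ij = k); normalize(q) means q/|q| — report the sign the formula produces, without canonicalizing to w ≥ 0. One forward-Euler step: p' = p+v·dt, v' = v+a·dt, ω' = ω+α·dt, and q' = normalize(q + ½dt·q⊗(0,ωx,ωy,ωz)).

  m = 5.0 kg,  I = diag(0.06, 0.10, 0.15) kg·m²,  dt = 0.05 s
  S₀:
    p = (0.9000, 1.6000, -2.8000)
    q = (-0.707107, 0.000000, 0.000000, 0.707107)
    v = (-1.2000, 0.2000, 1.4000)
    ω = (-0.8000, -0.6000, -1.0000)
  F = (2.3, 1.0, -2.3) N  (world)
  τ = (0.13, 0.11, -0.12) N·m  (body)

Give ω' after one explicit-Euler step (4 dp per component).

angular accel α = (1.6667, 1.8200, -0.9280)
ω + α·dt = (-0.7167, -0.5090, -1.0464)

ω' = (-0.7167, -0.5090, -1.0464)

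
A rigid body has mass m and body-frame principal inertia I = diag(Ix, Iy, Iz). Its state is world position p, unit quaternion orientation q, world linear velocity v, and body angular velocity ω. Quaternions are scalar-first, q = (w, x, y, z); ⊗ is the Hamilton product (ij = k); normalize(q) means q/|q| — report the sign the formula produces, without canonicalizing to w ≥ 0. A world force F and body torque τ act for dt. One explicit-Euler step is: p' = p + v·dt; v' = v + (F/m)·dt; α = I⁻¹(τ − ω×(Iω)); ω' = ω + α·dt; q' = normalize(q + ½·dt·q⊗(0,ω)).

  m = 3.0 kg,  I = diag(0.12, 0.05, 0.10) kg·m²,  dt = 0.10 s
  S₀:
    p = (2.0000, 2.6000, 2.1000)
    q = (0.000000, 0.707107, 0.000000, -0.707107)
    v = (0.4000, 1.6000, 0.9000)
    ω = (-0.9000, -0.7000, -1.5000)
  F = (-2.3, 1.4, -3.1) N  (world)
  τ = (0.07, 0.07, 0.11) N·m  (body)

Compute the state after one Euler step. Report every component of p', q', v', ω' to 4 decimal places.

p' = (2.0400, 2.7600, 2.1900)
q' = (-0.0211, 0.6794, 0.0845, -0.7286)
v' = (0.3233, 1.6467, 0.7967)
ω' = (-0.8854, -0.6140, -1.3459)

α = I⁻¹(τ − ω×Iω) = (0.1458, 0.8600, 1.5410)
new body rate ω' = (-0.8854, -0.6140, -1.3459)
Hamilton product q⊗(0,ω) = (-0.4242642, -0.4949749, 1.6970568, -0.4949749)
q' = normalize(q + ½dt·q⊗(0,ω)) = (-0.0211, 0.6794, 0.0845, -0.7286)
new position p' = (2.0400, 2.7600, 2.1900)
new velocity v' = (0.3233, 1.6467, 0.7967)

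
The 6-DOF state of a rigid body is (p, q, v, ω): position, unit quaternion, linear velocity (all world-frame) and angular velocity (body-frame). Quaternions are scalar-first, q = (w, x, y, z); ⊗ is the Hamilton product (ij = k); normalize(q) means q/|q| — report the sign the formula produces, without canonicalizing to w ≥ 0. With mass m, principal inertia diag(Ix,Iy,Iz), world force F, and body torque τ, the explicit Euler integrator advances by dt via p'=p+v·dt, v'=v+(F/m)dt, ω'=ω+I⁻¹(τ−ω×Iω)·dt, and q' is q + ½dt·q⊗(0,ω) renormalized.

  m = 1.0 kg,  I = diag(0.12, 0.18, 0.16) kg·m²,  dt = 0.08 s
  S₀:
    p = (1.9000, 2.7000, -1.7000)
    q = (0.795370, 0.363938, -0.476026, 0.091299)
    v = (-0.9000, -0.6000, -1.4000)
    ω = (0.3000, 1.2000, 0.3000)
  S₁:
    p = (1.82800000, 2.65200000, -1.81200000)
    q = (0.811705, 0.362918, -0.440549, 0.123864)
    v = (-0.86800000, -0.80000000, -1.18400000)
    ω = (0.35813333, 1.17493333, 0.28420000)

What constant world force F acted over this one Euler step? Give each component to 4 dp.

F = (0.4000, -2.5000, 2.7000)

velocity change Δv = (0.03200000, -0.20000000, 0.21600000)
applied force F = (0.4000, -2.5000, 2.7000)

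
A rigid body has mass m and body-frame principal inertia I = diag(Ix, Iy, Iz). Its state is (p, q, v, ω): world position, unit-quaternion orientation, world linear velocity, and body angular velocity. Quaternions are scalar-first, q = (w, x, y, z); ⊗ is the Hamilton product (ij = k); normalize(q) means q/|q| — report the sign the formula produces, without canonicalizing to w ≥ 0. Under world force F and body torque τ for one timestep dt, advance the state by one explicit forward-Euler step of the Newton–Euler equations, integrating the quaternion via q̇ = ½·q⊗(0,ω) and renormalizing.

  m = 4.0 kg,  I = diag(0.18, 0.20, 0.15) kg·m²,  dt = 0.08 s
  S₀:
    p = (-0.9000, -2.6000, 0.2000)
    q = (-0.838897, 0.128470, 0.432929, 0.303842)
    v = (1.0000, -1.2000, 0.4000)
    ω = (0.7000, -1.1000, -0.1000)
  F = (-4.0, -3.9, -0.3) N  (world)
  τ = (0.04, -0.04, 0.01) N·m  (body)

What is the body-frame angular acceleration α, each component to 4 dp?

precession coupling ω×(Iω) = (-0.0055, -0.0021, -0.0154)
(τ − ω×Iω)/I = (0.2528, -0.1895, 0.1693)

α = (0.2528, -0.1895, 0.1693)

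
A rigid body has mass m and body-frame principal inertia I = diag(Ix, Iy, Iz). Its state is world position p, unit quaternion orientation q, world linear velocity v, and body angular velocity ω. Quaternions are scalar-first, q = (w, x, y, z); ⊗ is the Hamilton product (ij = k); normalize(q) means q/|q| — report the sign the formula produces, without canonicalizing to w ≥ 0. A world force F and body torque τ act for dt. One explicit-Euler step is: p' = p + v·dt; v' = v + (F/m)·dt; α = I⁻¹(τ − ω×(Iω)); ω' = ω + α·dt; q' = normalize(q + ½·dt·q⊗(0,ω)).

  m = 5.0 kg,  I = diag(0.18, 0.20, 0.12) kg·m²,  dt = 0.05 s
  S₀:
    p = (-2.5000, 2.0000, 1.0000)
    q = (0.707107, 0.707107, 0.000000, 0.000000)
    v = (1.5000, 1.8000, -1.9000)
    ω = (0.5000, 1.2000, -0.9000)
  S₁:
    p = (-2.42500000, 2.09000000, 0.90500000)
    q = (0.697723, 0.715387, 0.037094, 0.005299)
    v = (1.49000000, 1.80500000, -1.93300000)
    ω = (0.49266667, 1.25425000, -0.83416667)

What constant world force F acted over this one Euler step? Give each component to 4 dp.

F = (-1.0000, 0.5000, -3.3000)

v₁ − v₀ = (-0.01000000, 0.00500000, -0.03300000)
m·(v₁−v₀)/dt = (-1.0000, 0.5000, -3.3000)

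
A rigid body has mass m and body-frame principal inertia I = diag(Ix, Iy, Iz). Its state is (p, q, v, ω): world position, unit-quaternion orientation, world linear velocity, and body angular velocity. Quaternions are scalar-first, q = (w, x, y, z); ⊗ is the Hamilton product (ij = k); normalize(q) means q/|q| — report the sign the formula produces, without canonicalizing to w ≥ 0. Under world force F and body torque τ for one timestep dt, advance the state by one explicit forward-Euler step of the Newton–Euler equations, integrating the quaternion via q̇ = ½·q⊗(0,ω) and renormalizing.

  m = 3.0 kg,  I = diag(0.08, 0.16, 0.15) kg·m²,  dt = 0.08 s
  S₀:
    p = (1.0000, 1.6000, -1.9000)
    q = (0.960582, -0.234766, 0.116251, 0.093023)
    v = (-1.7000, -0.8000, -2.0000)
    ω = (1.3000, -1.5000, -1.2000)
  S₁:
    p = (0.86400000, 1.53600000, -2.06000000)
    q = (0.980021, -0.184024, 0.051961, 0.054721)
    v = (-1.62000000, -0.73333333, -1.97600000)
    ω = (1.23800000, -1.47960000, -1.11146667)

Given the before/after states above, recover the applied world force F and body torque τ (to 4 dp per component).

rate change Δω = (-0.06200000, 0.02040000, 0.08853333)
applied torque τ = (-0.0800, 0.1500, 0.0100)
velocity change Δv = (0.08000000, 0.06666667, 0.02400000)
F = m·Δv/dt = (3.0000, 2.5000, 0.9000)

F = (3.0000, 2.5000, 0.9000)
τ = (-0.0800, 0.1500, 0.0100)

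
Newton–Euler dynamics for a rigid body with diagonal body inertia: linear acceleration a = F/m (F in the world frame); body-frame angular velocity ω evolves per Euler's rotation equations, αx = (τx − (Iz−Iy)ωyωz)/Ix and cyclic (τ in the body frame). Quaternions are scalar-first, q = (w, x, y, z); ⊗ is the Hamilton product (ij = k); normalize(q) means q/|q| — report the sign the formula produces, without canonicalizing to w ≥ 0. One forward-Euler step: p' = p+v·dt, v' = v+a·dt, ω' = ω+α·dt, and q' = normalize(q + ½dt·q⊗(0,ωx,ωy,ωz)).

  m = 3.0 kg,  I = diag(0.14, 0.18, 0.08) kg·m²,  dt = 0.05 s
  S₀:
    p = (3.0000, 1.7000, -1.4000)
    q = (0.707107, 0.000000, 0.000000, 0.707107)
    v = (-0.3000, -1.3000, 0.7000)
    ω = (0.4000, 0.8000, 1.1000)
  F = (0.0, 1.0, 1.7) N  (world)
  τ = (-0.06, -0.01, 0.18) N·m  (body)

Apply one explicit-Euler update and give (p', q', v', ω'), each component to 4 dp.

a = F/m = (0.0000, 0.3333, 0.5667)
p + v·dt = (2.9850, 1.6350, -1.3650)
new velocity v' = (-0.3000, -1.2833, 0.7283)
α = I⁻¹(τ − ω×Iω) = (0.2000, -0.2022, 2.0900)
ω + α·dt = (0.4100, 0.7899, 1.2045)
q⊗(0,ω) = (-0.7778177, -0.2828428, 0.8485284, 0.7778177)
updated quaternion q' = (0.6872, -0.0071, 0.0212, 0.7261)

p' = (2.9850, 1.6350, -1.3650)
q' = (0.6872, -0.0071, 0.0212, 0.7261)
v' = (-0.3000, -1.2833, 0.7283)
ω' = (0.4100, 0.7899, 1.2045)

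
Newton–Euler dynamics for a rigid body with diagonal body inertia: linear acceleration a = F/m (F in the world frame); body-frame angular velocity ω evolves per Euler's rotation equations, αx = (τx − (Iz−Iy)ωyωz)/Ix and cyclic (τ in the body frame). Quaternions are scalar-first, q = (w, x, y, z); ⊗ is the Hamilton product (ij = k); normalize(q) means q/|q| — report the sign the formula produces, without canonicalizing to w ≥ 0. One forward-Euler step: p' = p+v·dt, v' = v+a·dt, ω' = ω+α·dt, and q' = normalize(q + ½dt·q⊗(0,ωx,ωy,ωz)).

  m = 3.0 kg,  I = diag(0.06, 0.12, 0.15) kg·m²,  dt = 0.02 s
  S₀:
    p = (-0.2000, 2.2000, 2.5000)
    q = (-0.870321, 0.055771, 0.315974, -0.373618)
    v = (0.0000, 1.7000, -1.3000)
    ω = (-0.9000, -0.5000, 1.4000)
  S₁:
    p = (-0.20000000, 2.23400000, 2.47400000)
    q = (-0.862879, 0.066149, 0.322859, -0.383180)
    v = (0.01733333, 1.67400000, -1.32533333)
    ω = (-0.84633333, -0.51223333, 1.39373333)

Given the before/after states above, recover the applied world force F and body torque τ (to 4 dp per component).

F = (2.6000, -3.9000, -3.8000)
τ = (0.1400, 0.0400, -0.0200)

rate change Δω = (0.05366667, -0.01223333, -0.00626667)
τ = I·(Δω/dt) + ω₀×(Iω₀) = (0.1400, 0.0400, -0.0200)
v₁ − v₀ = (0.01733333, -0.02600000, -0.02533333)
m·(v₁−v₀)/dt = (2.6000, -3.9000, -3.8000)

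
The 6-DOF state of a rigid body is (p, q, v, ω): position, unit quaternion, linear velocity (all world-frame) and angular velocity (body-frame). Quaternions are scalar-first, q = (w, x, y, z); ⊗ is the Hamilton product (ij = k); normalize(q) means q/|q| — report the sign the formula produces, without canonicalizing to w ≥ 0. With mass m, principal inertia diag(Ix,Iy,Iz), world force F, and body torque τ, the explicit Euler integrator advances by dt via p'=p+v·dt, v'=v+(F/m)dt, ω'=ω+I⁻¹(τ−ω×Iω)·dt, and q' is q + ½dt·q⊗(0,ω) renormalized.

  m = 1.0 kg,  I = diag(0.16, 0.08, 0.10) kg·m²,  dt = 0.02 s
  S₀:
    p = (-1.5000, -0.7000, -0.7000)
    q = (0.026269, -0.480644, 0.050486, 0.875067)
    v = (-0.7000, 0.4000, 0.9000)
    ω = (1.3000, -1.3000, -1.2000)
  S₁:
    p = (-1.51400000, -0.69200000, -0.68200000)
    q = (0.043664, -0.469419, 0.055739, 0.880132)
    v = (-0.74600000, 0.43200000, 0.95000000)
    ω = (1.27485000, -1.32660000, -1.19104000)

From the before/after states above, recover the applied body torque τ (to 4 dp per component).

rate change Δω = (-0.02515000, -0.02660000, 0.00896000)
τ = I·(Δω/dt) + ω₀×(Iω₀) = (-0.1700, -0.2000, 0.1800)

τ = (-0.1700, -0.2000, 0.1800)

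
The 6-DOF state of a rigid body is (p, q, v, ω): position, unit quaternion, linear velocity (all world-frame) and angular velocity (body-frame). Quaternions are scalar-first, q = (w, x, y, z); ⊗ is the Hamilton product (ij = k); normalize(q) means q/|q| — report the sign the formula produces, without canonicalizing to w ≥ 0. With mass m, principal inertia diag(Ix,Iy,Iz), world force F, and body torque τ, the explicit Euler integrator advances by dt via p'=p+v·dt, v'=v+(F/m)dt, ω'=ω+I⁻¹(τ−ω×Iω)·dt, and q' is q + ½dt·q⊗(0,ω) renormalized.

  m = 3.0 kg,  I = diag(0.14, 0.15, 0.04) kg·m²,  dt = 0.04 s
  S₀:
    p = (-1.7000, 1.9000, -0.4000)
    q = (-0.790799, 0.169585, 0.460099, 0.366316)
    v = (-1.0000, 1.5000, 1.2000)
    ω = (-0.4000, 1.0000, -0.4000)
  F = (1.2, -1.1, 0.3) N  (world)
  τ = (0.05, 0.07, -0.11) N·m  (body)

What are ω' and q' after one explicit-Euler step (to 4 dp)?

ω' = (-0.3983, 1.0144, -0.5060)
q' = (-0.7955, 0.1649, 0.4426, 0.3796)

angular accel α = (0.0429, 0.3600, -2.6500)
new body rate ω' = (-0.3983, 1.0144, -0.5060)
q⊗(0,ω) = (-0.2457386, -0.2340360, -0.8694914, 0.6699442)
q' = normalize(q + ½dt·q⊗(0,ω)) = (-0.7955, 0.1649, 0.4426, 0.3796)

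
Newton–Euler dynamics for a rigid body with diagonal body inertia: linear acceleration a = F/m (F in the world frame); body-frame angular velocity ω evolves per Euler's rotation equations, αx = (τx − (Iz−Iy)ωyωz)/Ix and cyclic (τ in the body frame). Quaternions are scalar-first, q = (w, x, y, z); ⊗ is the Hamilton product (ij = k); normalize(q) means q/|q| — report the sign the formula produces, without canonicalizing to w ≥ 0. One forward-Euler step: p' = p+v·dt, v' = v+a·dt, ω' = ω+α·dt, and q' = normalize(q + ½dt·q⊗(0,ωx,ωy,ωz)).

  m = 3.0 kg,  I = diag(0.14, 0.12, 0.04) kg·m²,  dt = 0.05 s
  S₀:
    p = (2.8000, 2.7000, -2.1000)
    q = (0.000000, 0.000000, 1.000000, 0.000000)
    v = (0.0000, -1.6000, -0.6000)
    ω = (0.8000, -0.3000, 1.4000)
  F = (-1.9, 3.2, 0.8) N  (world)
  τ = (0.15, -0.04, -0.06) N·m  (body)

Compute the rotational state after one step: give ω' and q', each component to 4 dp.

ω×(Iω) gyroscopic = (0.0336, 0.1120, 0.0048)
α = I⁻¹(τ − ω×Iω) = (0.8314, -1.2667, -1.6200)
new body rate ω' = (0.8416, -0.3633, 1.3190)
2q̇ = q⊗(0,ω) = (0.3000000, 1.4000000, 0.0000000, -0.8000000)
q + ½dt·q⊗(0,ω), renormalized = (0.0075, 0.0350, 0.9992, -0.0200)

ω' = (0.8416, -0.3633, 1.3190)
q' = (0.0075, 0.0350, 0.9992, -0.0200)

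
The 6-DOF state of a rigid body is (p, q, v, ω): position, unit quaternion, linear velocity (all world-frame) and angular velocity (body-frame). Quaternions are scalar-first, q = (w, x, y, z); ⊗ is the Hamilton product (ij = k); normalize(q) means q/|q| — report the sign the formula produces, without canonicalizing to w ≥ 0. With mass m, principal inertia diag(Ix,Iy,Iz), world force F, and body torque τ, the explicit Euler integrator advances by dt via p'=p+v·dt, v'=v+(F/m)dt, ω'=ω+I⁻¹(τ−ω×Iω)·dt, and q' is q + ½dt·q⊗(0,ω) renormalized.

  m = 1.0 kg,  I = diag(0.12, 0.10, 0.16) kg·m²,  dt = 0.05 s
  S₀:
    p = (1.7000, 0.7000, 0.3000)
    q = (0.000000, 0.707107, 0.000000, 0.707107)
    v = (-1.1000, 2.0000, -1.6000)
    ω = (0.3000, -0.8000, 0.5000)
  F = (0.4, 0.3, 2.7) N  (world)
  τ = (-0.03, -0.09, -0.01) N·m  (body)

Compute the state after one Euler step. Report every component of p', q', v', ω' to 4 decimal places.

p' = (1.6450, 0.8000, 0.2200)
q' = (-0.0141, 0.7210, -0.0035, 0.6928)
v' = (-1.0800, 2.0150, -1.4650)
ω' = (0.2975, -0.8420, 0.4954)

p' = p + v·dt = (1.6450, 0.8000, 0.2200)
v' = v + a·dt = (-1.0800, 2.0150, -1.4650)
precession coupling ω×(Iω) = (-0.0240, -0.0060, 0.0048)
α = I⁻¹(τ − ω×Iω) = (-0.0500, -0.8400, -0.0925)
ω' = ω + α·dt = (0.2975, -0.8420, 0.4954)
q⊗(0,ω) = (-0.5656856, 0.5656856, -0.1414214, -0.5656856)
q + ½dt·q⊗(0,ω), renormalized = (-0.0141, 0.7210, -0.0035, 0.6928)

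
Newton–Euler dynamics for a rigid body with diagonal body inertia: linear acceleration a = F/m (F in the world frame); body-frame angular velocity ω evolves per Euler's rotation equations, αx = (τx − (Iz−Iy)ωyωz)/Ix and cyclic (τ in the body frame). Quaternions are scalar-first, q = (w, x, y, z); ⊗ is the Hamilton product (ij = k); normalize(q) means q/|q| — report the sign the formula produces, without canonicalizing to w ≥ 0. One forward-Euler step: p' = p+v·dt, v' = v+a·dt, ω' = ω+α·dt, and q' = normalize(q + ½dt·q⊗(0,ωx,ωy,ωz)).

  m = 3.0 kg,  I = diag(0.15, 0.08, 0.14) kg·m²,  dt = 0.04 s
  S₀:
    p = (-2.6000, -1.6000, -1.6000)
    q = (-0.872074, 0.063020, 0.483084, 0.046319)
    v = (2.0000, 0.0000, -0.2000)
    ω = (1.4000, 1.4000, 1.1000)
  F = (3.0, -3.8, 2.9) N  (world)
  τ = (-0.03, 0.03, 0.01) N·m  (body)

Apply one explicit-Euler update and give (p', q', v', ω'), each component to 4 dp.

p' = (-2.5200, -1.6000, -1.6080)
q' = (-0.8875, 0.0479, 0.4581, 0.0154)
v' = (2.0400, -0.0507, -0.1613)
ω' = (1.3674, 1.4073, 1.1421)

a = F/m = (1.0000, -1.2667, 0.9667)
p' = p + v·dt = (-2.5200, -1.6000, -1.6080)
v + (F/m)dt = (2.0400, -0.0507, -0.1613)
precession coupling ω×(Iω) = (0.0924, 0.0154, -0.1372)
α = I⁻¹(τ − ω×Iω) = (-0.8160, 0.1825, 1.0514)
ω' = ω + α·dt = (1.3674, 1.4073, 1.1421)
q⊗(0,ω) = (-0.8154965, -0.7543578, -1.2253790, -1.5473710)
updated quaternion q' = (-0.8875, 0.0479, 0.4581, 0.0154)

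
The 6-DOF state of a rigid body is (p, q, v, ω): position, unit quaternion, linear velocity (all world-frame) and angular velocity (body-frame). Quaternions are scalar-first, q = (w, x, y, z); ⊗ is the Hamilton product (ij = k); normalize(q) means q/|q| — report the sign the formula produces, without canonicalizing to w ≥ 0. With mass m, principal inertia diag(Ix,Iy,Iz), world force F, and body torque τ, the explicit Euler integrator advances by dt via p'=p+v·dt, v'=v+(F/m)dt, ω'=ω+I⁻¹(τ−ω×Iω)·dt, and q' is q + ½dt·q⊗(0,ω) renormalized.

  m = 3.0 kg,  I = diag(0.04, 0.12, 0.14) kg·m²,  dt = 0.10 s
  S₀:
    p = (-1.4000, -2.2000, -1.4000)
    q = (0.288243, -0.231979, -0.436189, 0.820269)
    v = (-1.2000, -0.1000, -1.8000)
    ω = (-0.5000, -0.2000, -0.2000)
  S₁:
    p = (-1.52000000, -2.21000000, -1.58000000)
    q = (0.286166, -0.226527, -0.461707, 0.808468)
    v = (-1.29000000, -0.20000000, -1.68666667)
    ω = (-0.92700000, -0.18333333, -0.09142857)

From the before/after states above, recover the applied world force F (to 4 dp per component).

F = (-2.7000, -3.0000, 3.4000)

Δv = v₁−v₀ = (-0.09000000, -0.10000000, 0.11333333)
F = m·Δv/dt = (-2.7000, -3.0000, 3.4000)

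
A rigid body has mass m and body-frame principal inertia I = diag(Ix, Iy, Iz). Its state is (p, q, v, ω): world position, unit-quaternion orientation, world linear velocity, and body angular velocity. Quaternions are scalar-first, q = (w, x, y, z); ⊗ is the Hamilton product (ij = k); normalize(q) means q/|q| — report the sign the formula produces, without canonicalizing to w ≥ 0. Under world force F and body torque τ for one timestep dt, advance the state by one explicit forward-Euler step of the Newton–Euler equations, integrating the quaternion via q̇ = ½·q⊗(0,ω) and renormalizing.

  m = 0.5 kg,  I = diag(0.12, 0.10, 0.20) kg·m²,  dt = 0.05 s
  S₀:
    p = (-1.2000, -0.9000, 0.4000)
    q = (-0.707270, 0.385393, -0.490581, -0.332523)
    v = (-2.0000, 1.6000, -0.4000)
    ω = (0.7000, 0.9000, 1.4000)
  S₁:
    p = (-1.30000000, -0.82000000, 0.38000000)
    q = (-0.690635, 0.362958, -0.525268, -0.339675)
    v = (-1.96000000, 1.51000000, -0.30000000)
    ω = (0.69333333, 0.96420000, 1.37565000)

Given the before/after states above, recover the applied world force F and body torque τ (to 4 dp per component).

F = (0.4000, -0.9000, 1.0000)
τ = (0.1100, 0.0500, -0.1100)

ω₁ − ω₀ = (-0.00666667, 0.06420000, -0.02435000)
ω₀×(Iω₀) = (0.1260, -0.0784, -0.0126)
applied torque τ = (0.1100, 0.0500, -0.1100)
Δv = v₁−v₀ = (0.04000000, -0.09000000, 0.10000000)
F = m·Δv/dt = (0.4000, -0.9000, 1.0000)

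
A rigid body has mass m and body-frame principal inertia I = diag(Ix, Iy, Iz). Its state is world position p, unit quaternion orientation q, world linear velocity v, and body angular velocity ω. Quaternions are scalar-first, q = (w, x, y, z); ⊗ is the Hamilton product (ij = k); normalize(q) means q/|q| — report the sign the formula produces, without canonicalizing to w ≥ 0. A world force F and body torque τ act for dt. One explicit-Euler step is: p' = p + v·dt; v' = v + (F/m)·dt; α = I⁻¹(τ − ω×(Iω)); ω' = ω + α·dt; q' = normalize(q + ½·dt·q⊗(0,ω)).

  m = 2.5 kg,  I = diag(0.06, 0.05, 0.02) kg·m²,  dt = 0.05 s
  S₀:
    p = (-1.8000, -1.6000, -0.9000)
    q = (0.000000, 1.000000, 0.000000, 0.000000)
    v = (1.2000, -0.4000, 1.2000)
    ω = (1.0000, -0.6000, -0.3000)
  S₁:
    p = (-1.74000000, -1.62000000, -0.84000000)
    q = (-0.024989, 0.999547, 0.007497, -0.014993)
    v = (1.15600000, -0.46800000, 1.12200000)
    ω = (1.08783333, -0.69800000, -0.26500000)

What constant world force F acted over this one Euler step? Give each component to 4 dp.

v₁ − v₀ = (-0.04400000, -0.06800000, -0.07800000)
m·(v₁−v₀)/dt = (-2.2000, -3.4000, -3.9000)

F = (-2.2000, -3.4000, -3.9000)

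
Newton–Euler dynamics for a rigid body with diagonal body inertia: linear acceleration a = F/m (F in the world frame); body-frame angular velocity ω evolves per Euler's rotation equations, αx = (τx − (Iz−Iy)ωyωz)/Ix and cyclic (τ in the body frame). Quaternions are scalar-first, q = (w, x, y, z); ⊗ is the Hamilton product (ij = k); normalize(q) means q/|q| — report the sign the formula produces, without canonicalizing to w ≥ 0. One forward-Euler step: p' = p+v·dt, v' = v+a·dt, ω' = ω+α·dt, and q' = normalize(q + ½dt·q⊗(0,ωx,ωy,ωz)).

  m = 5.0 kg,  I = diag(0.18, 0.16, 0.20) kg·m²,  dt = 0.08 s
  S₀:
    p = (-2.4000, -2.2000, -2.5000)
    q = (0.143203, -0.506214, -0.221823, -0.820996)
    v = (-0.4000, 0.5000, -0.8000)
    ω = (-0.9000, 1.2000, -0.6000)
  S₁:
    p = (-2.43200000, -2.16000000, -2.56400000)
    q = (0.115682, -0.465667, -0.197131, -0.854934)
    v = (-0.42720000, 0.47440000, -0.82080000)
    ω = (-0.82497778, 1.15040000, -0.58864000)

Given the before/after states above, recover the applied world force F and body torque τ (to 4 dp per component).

F = (-1.7000, -1.6000, -1.3000)
τ = (0.1400, -0.1100, 0.0500)

v₁ − v₀ = (-0.02720000, -0.02560000, -0.02080000)
m·(v₁−v₀)/dt = (-1.7000, -1.6000, -1.3000)
ω₁ − ω₀ = (0.07502222, -0.04960000, 0.01136000)
precession coupling = (-0.0288, -0.0108, 0.0216)
I·α + gyro = (0.1400, -0.1100, 0.0500)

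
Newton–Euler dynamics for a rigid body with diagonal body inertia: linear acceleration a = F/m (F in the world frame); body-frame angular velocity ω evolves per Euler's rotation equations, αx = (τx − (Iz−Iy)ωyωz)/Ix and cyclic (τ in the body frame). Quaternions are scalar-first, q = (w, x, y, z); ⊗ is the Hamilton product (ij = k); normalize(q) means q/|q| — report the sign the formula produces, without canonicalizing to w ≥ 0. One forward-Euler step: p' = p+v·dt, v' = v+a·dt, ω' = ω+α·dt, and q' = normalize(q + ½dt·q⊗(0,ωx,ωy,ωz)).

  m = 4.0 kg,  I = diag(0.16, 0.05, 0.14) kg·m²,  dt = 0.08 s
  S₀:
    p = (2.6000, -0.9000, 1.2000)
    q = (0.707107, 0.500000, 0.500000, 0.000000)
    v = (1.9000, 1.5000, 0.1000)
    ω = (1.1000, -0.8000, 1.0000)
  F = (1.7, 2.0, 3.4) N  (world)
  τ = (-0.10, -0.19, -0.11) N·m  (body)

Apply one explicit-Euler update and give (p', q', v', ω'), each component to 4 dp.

p' = (2.7520, -0.7800, 1.2080)
q' = (0.6995, 0.5499, 0.4563, -0.0097)
v' = (1.9340, 1.5400, 0.1680)
ω' = (1.0860, -1.1392, 0.8818)

linear accel F/m = (0.4250, 0.5000, 0.8500)
p' = p + v·dt = (2.7520, -0.7800, 1.2080)
v' = v + a·dt = (1.9340, 1.5400, 0.1680)
angular accel α = (-0.1750, -4.2400, -1.4771)
ω + α·dt = (1.0860, -1.1392, 0.8818)
2q̇ = q⊗(0,ω) = (-0.1500000, 1.2778177, -1.0656856, -0.2428930)
updated quaternion q' = (0.6995, 0.5499, 0.4563, -0.0097)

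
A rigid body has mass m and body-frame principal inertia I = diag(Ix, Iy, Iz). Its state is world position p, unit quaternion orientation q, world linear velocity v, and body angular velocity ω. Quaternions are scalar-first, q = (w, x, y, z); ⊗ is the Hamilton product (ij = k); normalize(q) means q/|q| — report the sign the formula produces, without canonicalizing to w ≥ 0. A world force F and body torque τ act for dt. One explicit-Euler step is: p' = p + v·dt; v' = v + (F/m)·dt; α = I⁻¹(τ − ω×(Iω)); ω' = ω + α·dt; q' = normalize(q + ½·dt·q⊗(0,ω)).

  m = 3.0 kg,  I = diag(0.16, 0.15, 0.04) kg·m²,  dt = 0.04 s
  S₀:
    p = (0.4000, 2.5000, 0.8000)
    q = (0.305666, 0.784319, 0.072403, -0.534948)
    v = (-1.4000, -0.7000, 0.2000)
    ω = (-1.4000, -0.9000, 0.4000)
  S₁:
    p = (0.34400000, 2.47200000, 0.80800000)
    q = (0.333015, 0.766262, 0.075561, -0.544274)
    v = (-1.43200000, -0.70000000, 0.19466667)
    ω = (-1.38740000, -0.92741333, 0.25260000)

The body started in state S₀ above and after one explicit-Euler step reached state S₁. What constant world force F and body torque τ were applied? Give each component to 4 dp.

F = (-2.4000, 0.0000, -0.4000)
τ = (0.0900, -0.1700, -0.1600)

velocity change Δv = (-0.03200000, 0.00000000, -0.00533333)
m·(v₁−v₀)/dt = (-2.4000, 0.0000, -0.4000)
ω₁ − ω₀ = (0.01260000, -0.02741333, -0.14740000)
I·α + gyro = (0.0900, -0.1700, -0.1600)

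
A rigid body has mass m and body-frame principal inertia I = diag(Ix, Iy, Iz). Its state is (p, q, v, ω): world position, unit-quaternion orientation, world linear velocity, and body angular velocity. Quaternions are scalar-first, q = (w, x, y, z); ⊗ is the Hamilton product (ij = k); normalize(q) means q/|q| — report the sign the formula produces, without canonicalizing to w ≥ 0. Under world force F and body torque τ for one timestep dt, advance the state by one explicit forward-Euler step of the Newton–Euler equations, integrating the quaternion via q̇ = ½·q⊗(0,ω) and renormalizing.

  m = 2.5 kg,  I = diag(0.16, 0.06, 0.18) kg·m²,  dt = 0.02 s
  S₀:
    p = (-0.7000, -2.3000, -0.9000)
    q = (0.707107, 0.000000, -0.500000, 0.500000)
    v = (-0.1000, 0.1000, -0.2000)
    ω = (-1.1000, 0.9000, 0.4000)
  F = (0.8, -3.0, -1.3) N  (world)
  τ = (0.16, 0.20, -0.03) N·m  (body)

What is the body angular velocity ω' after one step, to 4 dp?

α = I⁻¹(τ − ω×Iω) = (0.7300, 3.1867, -0.7167)
new body rate ω' = (-1.0854, 0.9637, 0.3857)

ω' = (-1.0854, 0.9637, 0.3857)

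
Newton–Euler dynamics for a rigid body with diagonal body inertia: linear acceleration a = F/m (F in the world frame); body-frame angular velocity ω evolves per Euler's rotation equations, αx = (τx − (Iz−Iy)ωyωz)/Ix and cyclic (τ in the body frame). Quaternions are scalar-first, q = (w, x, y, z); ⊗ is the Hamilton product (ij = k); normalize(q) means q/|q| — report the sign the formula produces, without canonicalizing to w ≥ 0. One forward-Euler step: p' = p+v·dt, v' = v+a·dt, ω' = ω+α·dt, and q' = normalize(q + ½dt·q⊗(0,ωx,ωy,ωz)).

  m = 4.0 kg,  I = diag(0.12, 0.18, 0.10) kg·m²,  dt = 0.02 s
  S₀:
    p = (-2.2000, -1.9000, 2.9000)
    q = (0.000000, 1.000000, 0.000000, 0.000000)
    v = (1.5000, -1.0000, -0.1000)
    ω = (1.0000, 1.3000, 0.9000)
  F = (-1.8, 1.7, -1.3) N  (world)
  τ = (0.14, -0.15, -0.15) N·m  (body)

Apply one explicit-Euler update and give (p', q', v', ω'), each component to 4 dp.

(τ − ω×Iω)/I = (1.9467, -0.9333, -2.2800)
new body rate ω' = (1.0389, 1.2813, 0.8544)
2q̇ = q⊗(0,ω) = (-1.0000000, 0.0000000, -0.9000000, 1.3000000)
q + ½dt·q⊗(0,ω), renormalized = (-0.0100, 0.9998, -0.0090, 0.0130)
a = F/m = (-0.4500, 0.4250, -0.3250)
p' = p + v·dt = (-2.1700, -1.9200, 2.8980)
v' = v + a·dt = (1.4910, -0.9915, -0.1065)

p' = (-2.1700, -1.9200, 2.8980)
q' = (-0.0100, 0.9998, -0.0090, 0.0130)
v' = (1.4910, -0.9915, -0.1065)
ω' = (1.0389, 1.2813, 0.8544)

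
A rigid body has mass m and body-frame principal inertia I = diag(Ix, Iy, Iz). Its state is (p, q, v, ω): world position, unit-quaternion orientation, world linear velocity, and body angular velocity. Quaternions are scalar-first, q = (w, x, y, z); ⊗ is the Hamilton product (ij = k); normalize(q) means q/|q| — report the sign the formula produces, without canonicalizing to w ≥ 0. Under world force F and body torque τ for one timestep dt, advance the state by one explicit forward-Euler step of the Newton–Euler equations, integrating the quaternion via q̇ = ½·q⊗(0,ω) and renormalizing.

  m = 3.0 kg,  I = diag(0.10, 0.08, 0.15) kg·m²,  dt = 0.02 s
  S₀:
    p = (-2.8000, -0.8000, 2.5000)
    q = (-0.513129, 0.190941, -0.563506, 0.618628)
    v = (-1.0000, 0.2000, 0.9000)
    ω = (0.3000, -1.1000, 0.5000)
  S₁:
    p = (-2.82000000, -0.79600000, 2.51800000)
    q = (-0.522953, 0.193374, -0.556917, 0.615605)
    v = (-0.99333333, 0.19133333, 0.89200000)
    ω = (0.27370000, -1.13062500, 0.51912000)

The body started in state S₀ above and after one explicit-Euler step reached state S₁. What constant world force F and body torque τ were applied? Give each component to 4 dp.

F = (1.0000, -1.3000, -1.2000)
τ = (-0.1700, -0.1300, 0.1500)

v₁ − v₀ = (0.00666667, -0.00866667, -0.00800000)
F = m·Δv/dt = (1.0000, -1.3000, -1.2000)
rate change Δω = (-0.02630000, -0.03062500, 0.01912000)
precession coupling = (-0.0385, -0.0075, 0.0066)
I·α + gyro = (-0.1700, -0.1300, 0.1500)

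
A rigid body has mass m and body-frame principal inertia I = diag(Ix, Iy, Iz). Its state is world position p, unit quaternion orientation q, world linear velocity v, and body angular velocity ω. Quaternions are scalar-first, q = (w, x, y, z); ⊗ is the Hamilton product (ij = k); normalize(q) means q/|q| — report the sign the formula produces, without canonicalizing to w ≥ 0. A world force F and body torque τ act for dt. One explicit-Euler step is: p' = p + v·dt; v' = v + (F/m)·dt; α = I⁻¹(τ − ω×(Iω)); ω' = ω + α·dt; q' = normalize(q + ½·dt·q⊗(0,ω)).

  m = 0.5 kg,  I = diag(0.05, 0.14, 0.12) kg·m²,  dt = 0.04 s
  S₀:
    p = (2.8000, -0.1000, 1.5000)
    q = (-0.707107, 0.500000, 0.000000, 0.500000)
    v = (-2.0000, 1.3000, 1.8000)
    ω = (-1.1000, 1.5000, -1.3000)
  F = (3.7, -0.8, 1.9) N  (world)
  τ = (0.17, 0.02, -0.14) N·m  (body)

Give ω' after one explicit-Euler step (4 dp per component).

ω' = (-0.9952, 1.5343, -1.2972)

angular accel α = (2.6200, 0.8579, 0.0708)
ω + α·dt = (-0.9952, 1.5343, -1.2972)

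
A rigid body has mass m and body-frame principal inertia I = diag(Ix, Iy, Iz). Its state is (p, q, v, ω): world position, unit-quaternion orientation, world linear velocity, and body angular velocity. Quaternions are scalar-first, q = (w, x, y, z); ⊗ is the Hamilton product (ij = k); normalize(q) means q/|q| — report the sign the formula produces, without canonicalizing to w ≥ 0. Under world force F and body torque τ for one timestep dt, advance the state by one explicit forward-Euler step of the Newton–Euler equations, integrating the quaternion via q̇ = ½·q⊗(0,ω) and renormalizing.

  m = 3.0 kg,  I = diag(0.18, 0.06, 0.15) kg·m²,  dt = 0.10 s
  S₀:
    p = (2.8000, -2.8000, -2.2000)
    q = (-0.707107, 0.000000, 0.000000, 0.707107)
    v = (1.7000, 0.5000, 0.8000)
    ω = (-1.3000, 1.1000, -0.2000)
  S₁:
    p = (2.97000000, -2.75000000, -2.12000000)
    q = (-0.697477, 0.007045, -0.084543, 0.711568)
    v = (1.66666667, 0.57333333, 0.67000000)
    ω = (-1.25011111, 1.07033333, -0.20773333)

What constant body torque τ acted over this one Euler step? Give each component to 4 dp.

rate change Δω = (0.04988889, -0.02966667, -0.00773333)
τ = I·(Δω/dt) + ω₀×(Iω₀) = (0.0700, -0.0100, 0.1600)

τ = (0.0700, -0.0100, 0.1600)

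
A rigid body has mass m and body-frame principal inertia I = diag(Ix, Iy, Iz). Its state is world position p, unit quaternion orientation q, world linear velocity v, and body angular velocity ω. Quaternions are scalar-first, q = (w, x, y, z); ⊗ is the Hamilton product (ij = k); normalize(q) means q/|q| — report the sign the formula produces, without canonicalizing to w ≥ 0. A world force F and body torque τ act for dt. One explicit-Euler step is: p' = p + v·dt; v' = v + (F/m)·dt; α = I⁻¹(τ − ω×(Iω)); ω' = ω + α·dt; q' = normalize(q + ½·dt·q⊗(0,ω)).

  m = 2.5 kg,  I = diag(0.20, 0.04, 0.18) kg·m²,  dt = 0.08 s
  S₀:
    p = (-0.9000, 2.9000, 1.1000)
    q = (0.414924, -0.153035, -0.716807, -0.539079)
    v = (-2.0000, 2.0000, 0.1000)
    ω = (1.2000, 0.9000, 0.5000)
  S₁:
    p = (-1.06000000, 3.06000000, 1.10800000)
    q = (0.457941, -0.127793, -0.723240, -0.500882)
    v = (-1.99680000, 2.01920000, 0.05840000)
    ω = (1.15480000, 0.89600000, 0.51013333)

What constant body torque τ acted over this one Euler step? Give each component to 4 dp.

τ = (-0.0500, 0.0100, -0.1500)

rate change Δω = (-0.04520000, -0.00400000, 0.01013333)
gyro term ω₀×Iω₀ = (0.0630, 0.0120, -0.1728)
applied torque τ = (-0.0500, 0.0100, -0.1500)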